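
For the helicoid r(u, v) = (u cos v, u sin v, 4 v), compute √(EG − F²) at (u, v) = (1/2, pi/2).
√(EG − F²)|_{(1/2, pi/2)} = sqrt(65)/2

E = 1, F = 0, G = u^2 + 16; EG − F² = u^2 + 16; √(EG − F²) = sqrt(u^2 + 16). At the given point: sqrt(65)/2.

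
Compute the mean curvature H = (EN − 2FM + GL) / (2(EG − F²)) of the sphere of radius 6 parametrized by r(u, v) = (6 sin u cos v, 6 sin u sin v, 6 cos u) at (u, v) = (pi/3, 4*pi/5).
H = -1/6

With E = 36, F = 0, G = 36*sin(u)^2, L = -6*sin(u)/Abs(sin(u)), M = 0, N = -6*sin(u)^3/Abs(sin(u)), assemble
  H = (EN − 2FM + GL) / (2(EG − F²)) = -sin(u)/(6*Abs(sin(u))).
At (u, v) = (pi/3, 4*pi/5): H = -1/6.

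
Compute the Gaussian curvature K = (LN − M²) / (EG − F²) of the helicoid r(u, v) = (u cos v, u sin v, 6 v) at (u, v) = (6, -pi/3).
K = -1/144

Coefficients of the first fundamental form: E = 1, F = 0, G = u^2 + 36.
Coefficients of the second fundamental form: L = 0, M = -6/sqrt(u^2 + 36), N = 0.
Assemble K = (LN − M²)/(EG − F²) = -36/(u^2 + 36)^2. At (u, v) = (6, -pi/3): K = -1/144.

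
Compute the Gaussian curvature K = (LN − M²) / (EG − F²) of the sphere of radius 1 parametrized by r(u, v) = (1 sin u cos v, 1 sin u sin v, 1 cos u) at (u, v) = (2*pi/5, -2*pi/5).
K = 1

Coefficients of the first fundamental form: E = 1, F = 0, G = sin(u)^2.
Coefficients of the second fundamental form: L = -sin(u)/Abs(sin(u)), M = 0, N = -sin(u)^3/Abs(sin(u)).
Assemble K = (LN − M²)/(EG − F²) = 1. At (u, v) = (2*pi/5, -2*pi/5): K = 1.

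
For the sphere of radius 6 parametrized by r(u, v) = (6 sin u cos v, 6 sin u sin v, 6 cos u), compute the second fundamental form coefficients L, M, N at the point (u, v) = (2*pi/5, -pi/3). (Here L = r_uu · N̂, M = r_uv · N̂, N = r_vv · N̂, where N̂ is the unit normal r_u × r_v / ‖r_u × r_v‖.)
L = -6;  M = 0;  N = -15/4 - 3*sqrt(5)/4

Compute the unit normal N̂(u, v) = (sin(u)^2*cos(v)/Abs(sin(u)), sin(u)^2*sin(v)/Abs(sin(u)), sin(2*u)/(2*Abs(sin(u)))), and the second partials r_uu, r_uv, r_vv. Take dot products:
  L(u, v) = r_uu · N̂ = -6*sin(u)/Abs(sin(u)),
  M(u, v) = r_uv · N̂ = 0,
  N(u, v) = r_vv · N̂ = -6*sin(u)^3/Abs(sin(u)).
Evaluating at (u, v) = (2*pi/5, -pi/3):
  L = -6, M = 0, N = -15/4 - 3*sqrt(5)/4.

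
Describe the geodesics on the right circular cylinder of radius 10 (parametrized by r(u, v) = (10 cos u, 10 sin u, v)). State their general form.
The cylinder is flat (K = 0) and locally isometric to the plane via the development (u, v) ↦ (10 u, v). Geodesics are the pre-images of straight lines: circles (v constant), vertical lines (u constant), and helices (v = c · u + d) for constants c, d.

A right cylinder has E = 10², F = 0, G = 1, so EG − F² = 10², and L = −10, M = N = 0, giving K = (LN − M²)/(EG − F²) = 0 everywhere. A flat surface is locally isometric to the Euclidean plane via the map (u, v) ↦ (10 u, v). Straight lines in the (x̃, ỹ) plane pull back to: (a) horizontal circles (v = const), (b) vertical generators (u = const), and (c) helices (10 u tan θ = v, i.e. v = c · u + d).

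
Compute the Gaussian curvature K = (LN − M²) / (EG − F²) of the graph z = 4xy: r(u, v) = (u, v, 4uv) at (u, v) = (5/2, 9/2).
K = -16/180625

Coefficients of the first fundamental form: E = 16*v^2 + 1, F = 16*u*v, G = 16*u^2 + 1.
Coefficients of the second fundamental form: L = 0, M = 4/sqrt(16*u^2 + 16*v^2 + 1), N = 0.
Assemble K = (LN − M²)/(EG − F²) = -16/(256*u^4 + 512*u^2*v^2 + 32*u^2 + 256*v^4 + 32*v^2 + 1). At (u, v) = (5/2, 9/2): K = -16/180625.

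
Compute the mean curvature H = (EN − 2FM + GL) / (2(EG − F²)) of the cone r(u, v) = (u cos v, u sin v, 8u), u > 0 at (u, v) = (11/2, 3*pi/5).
H = 8*sqrt(65)/715

With E = 65, F = 0, G = u^2, L = 0, M = 0, N = 8*sqrt(65)*u^2/(65*Abs(u)), assemble
  H = (EN − 2FM + GL) / (2(EG − F²)) = 4*sqrt(65)/(65*Abs(u)).
At (u, v) = (11/2, 3*pi/5): H = 8*sqrt(65)/715.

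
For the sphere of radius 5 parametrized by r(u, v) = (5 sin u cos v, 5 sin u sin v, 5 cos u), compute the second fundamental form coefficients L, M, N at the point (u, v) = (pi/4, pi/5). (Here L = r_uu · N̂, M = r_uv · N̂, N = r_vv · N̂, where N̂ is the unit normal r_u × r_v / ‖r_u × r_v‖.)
L = -5;  M = 0;  N = -5/2

Compute the unit normal N̂(u, v) = (sin(u)^2*cos(v)/Abs(sin(u)), sin(u)^2*sin(v)/Abs(sin(u)), sin(2*u)/(2*Abs(sin(u)))), and the second partials r_uu, r_uv, r_vv. Take dot products:
  L(u, v) = r_uu · N̂ = -5*sin(u)/Abs(sin(u)),
  M(u, v) = r_uv · N̂ = 0,
  N(u, v) = r_vv · N̂ = -5*sin(u)^3/Abs(sin(u)).
Evaluating at (u, v) = (pi/4, pi/5):
  L = -5, M = 0, N = -5/2.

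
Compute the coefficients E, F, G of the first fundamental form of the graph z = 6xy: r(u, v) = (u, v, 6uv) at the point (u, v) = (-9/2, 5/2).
E = 226;  F = -405;  G = 730

Partials: r_u = (1, 0, 6*v), r_v = (0, 1, 6*u). As functions of (u, v):
  E = r_u · r_u = 36*v^2 + 1,
  F = r_u · r_v = 36*u*v,
  G = r_v · r_v = 36*u^2 + 1.
Evaluating at (u, v) = (-9/2, 5/2): E = 226, F = -405, G = 730.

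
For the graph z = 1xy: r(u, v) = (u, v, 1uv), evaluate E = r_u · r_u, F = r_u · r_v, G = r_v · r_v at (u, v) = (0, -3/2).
E = 13/4;  F = 0;  G = 1

Partials: r_u = (1, 0, v), r_v = (0, 1, u). As functions of (u, v):
  E = r_u · r_u = v^2 + 1,
  F = r_u · r_v = u*v,
  G = r_v · r_v = u^2 + 1.
Evaluating at (u, v) = (0, -3/2): E = 13/4, F = 0, G = 1.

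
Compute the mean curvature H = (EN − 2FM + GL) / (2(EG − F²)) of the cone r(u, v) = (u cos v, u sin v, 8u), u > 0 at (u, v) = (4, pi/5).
H = sqrt(65)/65

With E = 65, F = 0, G = u^2, L = 0, M = 0, N = 8*sqrt(65)*u^2/(65*Abs(u)), assemble
  H = (EN − 2FM + GL) / (2(EG − F²)) = 4*sqrt(65)/(65*Abs(u)).
At (u, v) = (4, pi/5): H = sqrt(65)/65.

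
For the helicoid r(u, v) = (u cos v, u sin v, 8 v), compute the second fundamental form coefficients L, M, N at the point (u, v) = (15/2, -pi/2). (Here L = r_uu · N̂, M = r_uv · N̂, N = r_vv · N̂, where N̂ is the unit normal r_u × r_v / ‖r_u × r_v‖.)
L = 0;  M = -16*sqrt(481)/481;  N = 0

Compute the unit normal N̂(u, v) = (8*sin(v)/sqrt(u^2 + 64), -8*cos(v)/sqrt(u^2 + 64), u/sqrt(u^2 + 64)), and the second partials r_uu, r_uv, r_vv. Take dot products:
  L(u, v) = r_uu · N̂ = 0,
  M(u, v) = r_uv · N̂ = -8/sqrt(u^2 + 64),
  N(u, v) = r_vv · N̂ = 0.
Evaluating at (u, v) = (15/2, -pi/2):
  L = 0, M = -16*sqrt(481)/481, N = 0.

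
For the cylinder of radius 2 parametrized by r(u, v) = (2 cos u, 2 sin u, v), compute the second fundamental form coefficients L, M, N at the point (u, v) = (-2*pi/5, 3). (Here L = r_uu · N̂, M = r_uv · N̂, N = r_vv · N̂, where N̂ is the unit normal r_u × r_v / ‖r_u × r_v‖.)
L = -2;  M = 0;  N = 0

Compute the unit normal N̂(u, v) = (cos(u), sin(u), 0), and the second partials r_uu, r_uv, r_vv. Take dot products:
  L(u, v) = r_uu · N̂ = -2,
  M(u, v) = r_uv · N̂ = 0,
  N(u, v) = r_vv · N̂ = 0.
Evaluating at (u, v) = (-2*pi/5, 3):
  L = -2, M = 0, N = 0.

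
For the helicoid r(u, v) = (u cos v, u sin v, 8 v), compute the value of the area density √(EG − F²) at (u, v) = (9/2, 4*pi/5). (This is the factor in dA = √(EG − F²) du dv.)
√(EG − F²)|_{(9/2, 4*pi/5)} = sqrt(337)/2

E = 1, F = 0, G = u^2 + 64, so EG − F² = u^2 + 64. Taking the positive square root: √(EG − F²) = sqrt(u^2 + 64). At (u, v) = (9/2, 4*pi/5): sqrt(337)/2.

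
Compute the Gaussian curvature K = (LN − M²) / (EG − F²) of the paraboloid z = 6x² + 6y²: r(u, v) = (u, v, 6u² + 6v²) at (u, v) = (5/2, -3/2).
K = 144/1500625

Coefficients of the first fundamental form: E = 144*u^2 + 1, F = 144*u*v, G = 144*v^2 + 1.
Coefficients of the second fundamental form: L = 12/sqrt(144*u^2 + 144*v^2 + 1), M = 0, N = 12/sqrt(144*u^2 + 144*v^2 + 1).
Assemble K = (LN − M²)/(EG − F²) = 144/(20736*u^4 + 41472*u^2*v^2 + 288*u^2 + 20736*v^4 + 288*v^2 + 1). At (u, v) = (5/2, -3/2): K = 144/1500625.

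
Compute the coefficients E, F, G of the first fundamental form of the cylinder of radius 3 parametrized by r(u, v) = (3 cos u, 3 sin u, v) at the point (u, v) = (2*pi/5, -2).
E = 9;  F = 0;  G = 1

Partials: r_u = (-3*sin(u), 3*cos(u), 0), r_v = (0, 0, 1). As functions of (u, v):
  E = r_u · r_u = 9,
  F = r_u · r_v = 0,
  G = r_v · r_v = 1.
Evaluating at (u, v) = (2*pi/5, -2): E = 9, F = 0, G = 1.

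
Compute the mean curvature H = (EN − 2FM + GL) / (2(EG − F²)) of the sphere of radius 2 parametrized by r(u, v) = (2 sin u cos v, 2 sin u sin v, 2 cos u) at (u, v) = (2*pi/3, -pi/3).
H = -1/2

With E = 4, F = 0, G = 4*sin(u)^2, L = -2*sin(u)/Abs(sin(u)), M = 0, N = -2*sin(u)^3/Abs(sin(u)), assemble
  H = (EN − 2FM + GL) / (2(EG − F²)) = -sin(u)/(2*Abs(sin(u))).
At (u, v) = (2*pi/3, -pi/3): H = -1/2.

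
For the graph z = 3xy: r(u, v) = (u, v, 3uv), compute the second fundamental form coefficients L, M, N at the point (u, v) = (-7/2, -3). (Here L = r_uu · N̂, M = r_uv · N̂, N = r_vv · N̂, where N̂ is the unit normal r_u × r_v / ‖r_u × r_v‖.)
L = 0;  M = 6*sqrt(769)/769;  N = 0

Compute the unit normal N̂(u, v) = (-3*v/sqrt(9*u^2 + 9*v^2 + 1), -3*u/sqrt(9*u^2 + 9*v^2 + 1), 1/sqrt(9*u^2 + 9*v^2 + 1)), and the second partials r_uu, r_uv, r_vv. Take dot products:
  L(u, v) = r_uu · N̂ = 0,
  M(u, v) = r_uv · N̂ = 3/sqrt(9*u^2 + 9*v^2 + 1),
  N(u, v) = r_vv · N̂ = 0.
Evaluating at (u, v) = (-7/2, -3):
  L = 0, M = 6*sqrt(769)/769, N = 0.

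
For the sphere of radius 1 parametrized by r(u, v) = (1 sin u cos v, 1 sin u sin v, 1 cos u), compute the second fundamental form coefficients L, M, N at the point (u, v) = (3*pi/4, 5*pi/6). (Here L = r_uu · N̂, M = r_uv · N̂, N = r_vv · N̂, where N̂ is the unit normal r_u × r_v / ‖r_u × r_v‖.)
L = -1;  M = 0;  N = -1/2

Compute the unit normal N̂(u, v) = (sin(u)^2*cos(v)/Abs(sin(u)), sin(u)^2*sin(v)/Abs(sin(u)), sin(2*u)/(2*Abs(sin(u)))), and the second partials r_uu, r_uv, r_vv. Take dot products:
  L(u, v) = r_uu · N̂ = -sin(u)/Abs(sin(u)),
  M(u, v) = r_uv · N̂ = 0,
  N(u, v) = r_vv · N̂ = -sin(u)^3/Abs(sin(u)).
Evaluating at (u, v) = (3*pi/4, 5*pi/6):
  L = -1, M = 0, N = -1/2.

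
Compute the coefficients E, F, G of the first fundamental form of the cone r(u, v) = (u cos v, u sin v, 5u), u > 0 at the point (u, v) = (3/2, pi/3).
E = 26;  F = 0;  G = 9/4

Partials: r_u = (cos(v), sin(v), 5), r_v = (-u*sin(v), u*cos(v), 0). As functions of (u, v):
  E = r_u · r_u = 26,
  F = r_u · r_v = 0,
  G = r_v · r_v = u^2.
Evaluating at (u, v) = (3/2, pi/3): E = 26, F = 0, G = 9/4.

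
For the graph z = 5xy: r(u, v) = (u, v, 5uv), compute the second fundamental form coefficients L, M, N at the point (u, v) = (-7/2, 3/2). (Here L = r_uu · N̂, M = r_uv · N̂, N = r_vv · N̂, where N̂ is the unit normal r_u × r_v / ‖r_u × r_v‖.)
L = 0;  M = 5*sqrt(1454)/727;  N = 0

Compute the unit normal N̂(u, v) = (-5*v/sqrt(25*u^2 + 25*v^2 + 1), -5*u/sqrt(25*u^2 + 25*v^2 + 1), 1/sqrt(25*u^2 + 25*v^2 + 1)), and the second partials r_uu, r_uv, r_vv. Take dot products:
  L(u, v) = r_uu · N̂ = 0,
  M(u, v) = r_uv · N̂ = 5/sqrt(25*u^2 + 25*v^2 + 1),
  N(u, v) = r_vv · N̂ = 0.
Evaluating at (u, v) = (-7/2, 3/2):
  L = 0, M = 5*sqrt(1454)/727, N = 0.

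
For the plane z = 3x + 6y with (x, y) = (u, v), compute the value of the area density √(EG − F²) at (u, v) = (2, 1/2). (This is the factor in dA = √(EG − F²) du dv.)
√(EG − F²)|_{(2, 1/2)} = sqrt(46)

E = 10, F = 18, G = 37, so EG − F² = 46. Taking the positive square root: √(EG − F²) = sqrt(46). At (u, v) = (2, 1/2): sqrt(46).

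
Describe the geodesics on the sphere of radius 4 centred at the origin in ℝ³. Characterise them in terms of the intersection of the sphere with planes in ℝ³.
Geodesics on the sphere of radius 4 are great circles — circles of radius 4 obtained as the intersection of the sphere with planes through the origin (the centre of the sphere).

A curve α(t) of nonzero constant speed on the sphere of radius 4 is a geodesic iff its acceleration α̈ is everywhere normal to the surface, i.e. parallel to the radial vector α(t). Then d/dt(α × α̇) = α̇ × α̇ + α × α̈ = 0, so α × α̇ is a constant vector n ≠ 0 and α(t) · n = 0 for all t: α lies in the plane through the origin with normal n. The intersection of that plane with the sphere is a circle of radius 4 (a great circle). Conversely, a great circle traversed at constant speed has centripetal acceleration pointing at the origin, hence normal to the sphere, so every great circle is a geodesic.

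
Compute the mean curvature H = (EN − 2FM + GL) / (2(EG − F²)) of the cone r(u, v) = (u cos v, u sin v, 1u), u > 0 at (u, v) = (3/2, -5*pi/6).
H = sqrt(2)/6

With E = 2, F = 0, G = u^2, L = 0, M = 0, N = sqrt(2)*u^2/(2*Abs(u)), assemble
  H = (EN − 2FM + GL) / (2(EG − F²)) = sqrt(2)/(4*Abs(u)).
At (u, v) = (3/2, -5*pi/6): H = sqrt(2)/6.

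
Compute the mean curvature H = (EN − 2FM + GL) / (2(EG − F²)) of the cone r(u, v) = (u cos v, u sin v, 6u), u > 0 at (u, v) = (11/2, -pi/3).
H = 6*sqrt(37)/407

With E = 37, F = 0, G = u^2, L = 0, M = 0, N = 6*sqrt(37)*u^2/(37*Abs(u)), assemble
  H = (EN − 2FM + GL) / (2(EG − F²)) = 3*sqrt(37)/(37*Abs(u)).
At (u, v) = (11/2, -pi/3): H = 6*sqrt(37)/407.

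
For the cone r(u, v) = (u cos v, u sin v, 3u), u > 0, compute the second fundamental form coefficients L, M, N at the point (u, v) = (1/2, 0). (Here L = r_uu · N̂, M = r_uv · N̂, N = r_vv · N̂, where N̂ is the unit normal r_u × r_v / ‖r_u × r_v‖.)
L = 0;  M = 0;  N = 3*sqrt(10)/20

Compute the unit normal N̂(u, v) = (-3*sqrt(10)*u*cos(v)/(10*Abs(u)), -3*sqrt(10)*u*sin(v)/(10*Abs(u)), sqrt(10)*u/(10*Abs(u))), and the second partials r_uu, r_uv, r_vv. Take dot products:
  L(u, v) = r_uu · N̂ = 0,
  M(u, v) = r_uv · N̂ = 0,
  N(u, v) = r_vv · N̂ = 3*sqrt(10)*u^2/(10*Abs(u)).
Evaluating at (u, v) = (1/2, 0):
  L = 0, M = 0, N = 3*sqrt(10)/20.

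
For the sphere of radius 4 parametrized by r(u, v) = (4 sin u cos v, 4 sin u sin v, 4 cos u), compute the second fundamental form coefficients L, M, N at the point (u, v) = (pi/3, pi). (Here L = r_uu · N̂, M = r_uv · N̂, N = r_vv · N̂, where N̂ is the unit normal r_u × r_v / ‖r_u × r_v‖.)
L = -4;  M = 0;  N = -3

Compute the unit normal N̂(u, v) = (sin(u)^2*cos(v)/Abs(sin(u)), sin(u)^2*sin(v)/Abs(sin(u)), sin(2*u)/(2*Abs(sin(u)))), and the second partials r_uu, r_uv, r_vv. Take dot products:
  L(u, v) = r_uu · N̂ = -4*sin(u)/Abs(sin(u)),
  M(u, v) = r_uv · N̂ = 0,
  N(u, v) = r_vv · N̂ = -4*sin(u)^3/Abs(sin(u)).
Evaluating at (u, v) = (pi/3, pi):
  L = -4, M = 0, N = -3.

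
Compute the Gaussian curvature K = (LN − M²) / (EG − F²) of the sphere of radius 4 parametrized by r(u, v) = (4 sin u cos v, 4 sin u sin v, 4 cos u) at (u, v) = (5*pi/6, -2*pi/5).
K = 1/16

Coefficients of the first fundamental form: E = 16, F = 0, G = 16*sin(u)^2.
Coefficients of the second fundamental form: L = -4*sin(u)/Abs(sin(u)), M = 0, N = -4*sin(u)^3/Abs(sin(u)).
Assemble K = (LN − M²)/(EG − F²) = 1/16. At (u, v) = (5*pi/6, -2*pi/5): K = 1/16.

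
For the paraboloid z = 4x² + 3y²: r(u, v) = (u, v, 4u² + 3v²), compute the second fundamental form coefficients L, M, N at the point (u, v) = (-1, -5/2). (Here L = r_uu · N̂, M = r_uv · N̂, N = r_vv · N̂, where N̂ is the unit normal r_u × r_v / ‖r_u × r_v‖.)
L = 4*sqrt(290)/145;  M = 0;  N = 3*sqrt(290)/145

Compute the unit normal N̂(u, v) = (-8*u/sqrt(64*u^2 + 36*v^2 + 1), -6*v/sqrt(64*u^2 + 36*v^2 + 1), 1/sqrt(64*u^2 + 36*v^2 + 1)), and the second partials r_uu, r_uv, r_vv. Take dot products:
  L(u, v) = r_uu · N̂ = 8/sqrt(64*u^2 + 36*v^2 + 1),
  M(u, v) = r_uv · N̂ = 0,
  N(u, v) = r_vv · N̂ = 6/sqrt(64*u^2 + 36*v^2 + 1).
Evaluating at (u, v) = (-1, -5/2):
  L = 4*sqrt(290)/145, M = 0, N = 3*sqrt(290)/145.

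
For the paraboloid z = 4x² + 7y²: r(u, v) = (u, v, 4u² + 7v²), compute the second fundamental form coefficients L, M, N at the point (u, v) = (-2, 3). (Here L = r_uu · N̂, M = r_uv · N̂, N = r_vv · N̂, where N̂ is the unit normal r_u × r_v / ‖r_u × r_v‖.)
L = 8*sqrt(2021)/2021;  M = 0;  N = 14*sqrt(2021)/2021

Compute the unit normal N̂(u, v) = (-8*u/sqrt(64*u^2 + 196*v^2 + 1), -14*v/sqrt(64*u^2 + 196*v^2 + 1), 1/sqrt(64*u^2 + 196*v^2 + 1)), and the second partials r_uu, r_uv, r_vv. Take dot products:
  L(u, v) = r_uu · N̂ = 8/sqrt(64*u^2 + 196*v^2 + 1),
  M(u, v) = r_uv · N̂ = 0,
  N(u, v) = r_vv · N̂ = 14/sqrt(64*u^2 + 196*v^2 + 1).
Evaluating at (u, v) = (-2, 3):
  L = 8*sqrt(2021)/2021, M = 0, N = 14*sqrt(2021)/2021.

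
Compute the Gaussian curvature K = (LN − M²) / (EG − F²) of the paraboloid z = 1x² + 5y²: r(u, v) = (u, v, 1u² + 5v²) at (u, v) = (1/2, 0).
K = 5

Coefficients of the first fundamental form: E = 4*u^2 + 1, F = 20*u*v, G = 100*v^2 + 1.
Coefficients of the second fundamental form: L = 2/sqrt(4*u^2 + 100*v^2 + 1), M = 0, N = 10/sqrt(4*u^2 + 100*v^2 + 1).
Assemble K = (LN − M²)/(EG − F²) = 20/(16*u^4 + 800*u^2*v^2 + 8*u^2 + 10000*v^4 + 200*v^2 + 1). At (u, v) = (1/2, 0): K = 5.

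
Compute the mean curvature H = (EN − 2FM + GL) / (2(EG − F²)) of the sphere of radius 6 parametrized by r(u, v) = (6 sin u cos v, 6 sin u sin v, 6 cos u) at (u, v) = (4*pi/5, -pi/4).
H = -1/6

With E = 36, F = 0, G = 36*sin(u)^2, L = -6*sin(u)/Abs(sin(u)), M = 0, N = -6*sin(u)^3/Abs(sin(u)), assemble
  H = (EN − 2FM + GL) / (2(EG − F²)) = -sin(u)/(6*Abs(sin(u))).
At (u, v) = (4*pi/5, -pi/4): H = -1/6.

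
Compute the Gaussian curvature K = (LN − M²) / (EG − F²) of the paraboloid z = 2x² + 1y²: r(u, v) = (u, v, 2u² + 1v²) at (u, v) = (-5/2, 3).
K = 8/18769

Coefficients of the first fundamental form: E = 16*u^2 + 1, F = 8*u*v, G = 4*v^2 + 1.
Coefficients of the second fundamental form: L = 4/sqrt(16*u^2 + 4*v^2 + 1), M = 0, N = 2/sqrt(16*u^2 + 4*v^2 + 1).
Assemble K = (LN − M²)/(EG − F²) = 8/(256*u^4 + 128*u^2*v^2 + 32*u^2 + 16*v^4 + 8*v^2 + 1). At (u, v) = (-5/2, 3): K = 8/18769.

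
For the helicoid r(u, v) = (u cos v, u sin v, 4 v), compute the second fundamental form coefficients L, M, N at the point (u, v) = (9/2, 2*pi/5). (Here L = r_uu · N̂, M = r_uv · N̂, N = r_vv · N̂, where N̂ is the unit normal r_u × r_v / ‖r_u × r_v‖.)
L = 0;  M = -8*sqrt(145)/145;  N = 0

Compute the unit normal N̂(u, v) = (4*sin(v)/sqrt(u^2 + 16), -4*cos(v)/sqrt(u^2 + 16), u/sqrt(u^2 + 16)), and the second partials r_uu, r_uv, r_vv. Take dot products:
  L(u, v) = r_uu · N̂ = 0,
  M(u, v) = r_uv · N̂ = -4/sqrt(u^2 + 16),
  N(u, v) = r_vv · N̂ = 0.
Evaluating at (u, v) = (9/2, 2*pi/5):
  L = 0, M = -8*sqrt(145)/145, N = 0.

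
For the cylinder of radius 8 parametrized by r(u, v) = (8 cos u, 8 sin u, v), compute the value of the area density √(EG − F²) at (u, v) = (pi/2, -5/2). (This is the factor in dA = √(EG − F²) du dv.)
√(EG − F²)|_{(pi/2, -5/2)} = 8

E = 64, F = 0, G = 1, so EG − F² = 64. Taking the positive square root: √(EG − F²) = 8. At (u, v) = (pi/2, -5/2): 8.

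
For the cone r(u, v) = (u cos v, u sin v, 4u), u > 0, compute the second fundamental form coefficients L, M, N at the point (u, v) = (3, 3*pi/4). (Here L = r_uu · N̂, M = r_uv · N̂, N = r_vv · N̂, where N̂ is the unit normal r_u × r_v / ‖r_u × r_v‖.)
L = 0;  M = 0;  N = 12*sqrt(17)/17

Compute the unit normal N̂(u, v) = (-4*sqrt(17)*u*cos(v)/(17*Abs(u)), -4*sqrt(17)*u*sin(v)/(17*Abs(u)), sqrt(17)*u/(17*Abs(u))), and the second partials r_uu, r_uv, r_vv. Take dot products:
  L(u, v) = r_uu · N̂ = 0,
  M(u, v) = r_uv · N̂ = 0,
  N(u, v) = r_vv · N̂ = 4*sqrt(17)*u^2/(17*Abs(u)).
Evaluating at (u, v) = (3, 3*pi/4):
  L = 0, M = 0, N = 12*sqrt(17)/17.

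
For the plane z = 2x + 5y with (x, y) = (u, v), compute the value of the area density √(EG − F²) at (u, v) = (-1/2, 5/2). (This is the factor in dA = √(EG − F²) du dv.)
√(EG − F²)|_{(-1/2, 5/2)} = sqrt(30)

E = 5, F = 10, G = 26, so EG − F² = 30. Taking the positive square root: √(EG − F²) = sqrt(30). At (u, v) = (-1/2, 5/2): sqrt(30).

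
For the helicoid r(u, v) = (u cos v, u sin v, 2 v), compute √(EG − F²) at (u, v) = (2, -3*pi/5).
√(EG − F²)|_{(2, -3*pi/5)} = 2*sqrt(2)

E = 1, F = 0, G = u^2 + 4; EG − F² = u^2 + 4; √(EG − F²) = sqrt(u^2 + 4). At the given point: 2*sqrt(2).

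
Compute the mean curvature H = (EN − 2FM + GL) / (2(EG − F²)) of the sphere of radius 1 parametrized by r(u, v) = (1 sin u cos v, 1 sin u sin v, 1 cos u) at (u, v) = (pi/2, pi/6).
H = -1

With E = 1, F = 0, G = sin(u)^2, L = -sin(u)/Abs(sin(u)), M = 0, N = -sin(u)^3/Abs(sin(u)), assemble
  H = (EN − 2FM + GL) / (2(EG − F²)) = -sin(u)/Abs(sin(u)).
At (u, v) = (pi/2, pi/6): H = -1.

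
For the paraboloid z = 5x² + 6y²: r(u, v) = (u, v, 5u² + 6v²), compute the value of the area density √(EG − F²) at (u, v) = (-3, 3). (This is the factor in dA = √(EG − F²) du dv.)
√(EG − F²)|_{(-3, 3)} = 13*sqrt(13)

E = 100*u^2 + 1, F = 120*u*v, G = 144*v^2 + 1, so EG − F² = 100*u^2 + 144*v^2 + 1. Taking the positive square root: √(EG − F²) = sqrt(100*u^2 + 144*v^2 + 1). At (u, v) = (-3, 3): 13*sqrt(13).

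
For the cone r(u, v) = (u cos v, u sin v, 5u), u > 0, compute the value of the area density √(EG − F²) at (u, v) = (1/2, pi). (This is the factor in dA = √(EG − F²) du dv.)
√(EG − F²)|_{(1/2, pi)} = sqrt(26)/2

E = 26, F = 0, G = u^2, so EG − F² = 26*u^2. Taking the positive square root: √(EG − F²) = sqrt(26)*Abs(u). At (u, v) = (1/2, pi): sqrt(26)/2.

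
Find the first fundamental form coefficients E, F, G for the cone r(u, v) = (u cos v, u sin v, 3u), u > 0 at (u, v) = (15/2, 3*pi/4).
E = 10;  F = 0;  G = 225/4

Partials: r_u = (cos(v), sin(v), 3), r_v = (-u*sin(v), u*cos(v), 0). As functions of (u, v):
  E = r_u · r_u = 10,
  F = r_u · r_v = 0,
  G = r_v · r_v = u^2.
Evaluating at (u, v) = (15/2, 3*pi/4): E = 10, F = 0, G = 225/4.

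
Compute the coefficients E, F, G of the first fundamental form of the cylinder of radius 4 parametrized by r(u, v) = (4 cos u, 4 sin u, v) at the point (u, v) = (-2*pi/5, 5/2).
E = 16;  F = 0;  G = 1

Partials: r_u = (-4*sin(u), 4*cos(u), 0), r_v = (0, 0, 1). As functions of (u, v):
  E = r_u · r_u = 16,
  F = r_u · r_v = 0,
  G = r_v · r_v = 1.
Evaluating at (u, v) = (-2*pi/5, 5/2): E = 16, F = 0, G = 1.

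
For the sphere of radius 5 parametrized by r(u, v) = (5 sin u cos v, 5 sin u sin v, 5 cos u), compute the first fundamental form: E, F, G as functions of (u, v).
E = 25;  F = 0;  G = 25*sin(u)^2

Compute partials: r_u = (5*cos(u)*cos(v), 5*sin(v)*cos(u), -5*sin(u)), r_v = (-5*sin(u)*sin(v), 5*sin(u)*cos(v), 0). Then
  E = r_u · r_u = 25,
  F = r_u · r_v = 0,
  G = r_v · r_v = 25*sin(u)^2.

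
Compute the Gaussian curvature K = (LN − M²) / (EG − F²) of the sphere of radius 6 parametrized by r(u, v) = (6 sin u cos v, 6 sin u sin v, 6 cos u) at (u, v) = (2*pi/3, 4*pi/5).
K = 1/36

Coefficients of the first fundamental form: E = 36, F = 0, G = 36*sin(u)^2.
Coefficients of the second fundamental form: L = -6*sin(u)/Abs(sin(u)), M = 0, N = -6*sin(u)^3/Abs(sin(u)).
Assemble K = (LN − M²)/(EG − F²) = 1/36. At (u, v) = (2*pi/3, 4*pi/5): K = 1/36.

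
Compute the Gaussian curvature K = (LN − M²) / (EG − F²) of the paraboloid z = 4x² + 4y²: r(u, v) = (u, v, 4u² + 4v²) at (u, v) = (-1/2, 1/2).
K = 64/1089

Coefficients of the first fundamental form: E = 64*u^2 + 1, F = 64*u*v, G = 64*v^2 + 1.
Coefficients of the second fundamental form: L = 8/sqrt(64*u^2 + 64*v^2 + 1), M = 0, N = 8/sqrt(64*u^2 + 64*v^2 + 1).
Assemble K = (LN − M²)/(EG − F²) = 64/(4096*u^4 + 8192*u^2*v^2 + 128*u^2 + 4096*v^4 + 128*v^2 + 1). At (u, v) = (-1/2, 1/2): K = 64/1089.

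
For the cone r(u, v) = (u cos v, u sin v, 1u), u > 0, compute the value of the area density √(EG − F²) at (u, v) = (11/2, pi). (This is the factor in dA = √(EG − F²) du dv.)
√(EG − F²)|_{(11/2, pi)} = 11*sqrt(2)/2

E = 2, F = 0, G = u^2, so EG − F² = 2*u^2. Taking the positive square root: √(EG − F²) = sqrt(2)*Abs(u). At (u, v) = (11/2, pi): 11*sqrt(2)/2.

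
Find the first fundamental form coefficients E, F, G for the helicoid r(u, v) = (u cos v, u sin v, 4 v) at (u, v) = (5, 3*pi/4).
E = 1;  F = 0;  G = 41

Partials: r_u = (cos(v), sin(v), 0), r_v = (-u*sin(v), u*cos(v), 4). As functions of (u, v):
  E = r_u · r_u = 1,
  F = r_u · r_v = 0,
  G = r_v · r_v = u^2 + 16.
Evaluating at (u, v) = (5, 3*pi/4): E = 1, F = 0, G = 41.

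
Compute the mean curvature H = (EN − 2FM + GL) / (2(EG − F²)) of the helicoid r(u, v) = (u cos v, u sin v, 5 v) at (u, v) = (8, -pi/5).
H = 0

With E = 1, F = 0, G = u^2 + 25, L = 0, M = -5/sqrt(u^2 + 25), N = 0, assemble
  H = (EN − 2FM + GL) / (2(EG − F²)) = 0.
At (u, v) = (8, -pi/5): H = 0.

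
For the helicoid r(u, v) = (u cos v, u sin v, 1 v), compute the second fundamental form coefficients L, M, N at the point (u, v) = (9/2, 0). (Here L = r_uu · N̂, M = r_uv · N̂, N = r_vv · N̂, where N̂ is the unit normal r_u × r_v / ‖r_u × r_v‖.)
L = 0;  M = -2*sqrt(85)/85;  N = 0

Compute the unit normal N̂(u, v) = (sin(v)/sqrt(u^2 + 1), -cos(v)/sqrt(u^2 + 1), u/sqrt(u^2 + 1)), and the second partials r_uu, r_uv, r_vv. Take dot products:
  L(u, v) = r_uu · N̂ = 0,
  M(u, v) = r_uv · N̂ = -1/sqrt(u^2 + 1),
  N(u, v) = r_vv · N̂ = 0.
Evaluating at (u, v) = (9/2, 0):
  L = 0, M = -2*sqrt(85)/85, N = 0.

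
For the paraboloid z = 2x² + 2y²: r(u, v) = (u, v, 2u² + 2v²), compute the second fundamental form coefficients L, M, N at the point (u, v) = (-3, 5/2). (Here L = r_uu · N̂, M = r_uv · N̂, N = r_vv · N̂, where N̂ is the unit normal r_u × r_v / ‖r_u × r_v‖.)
L = 4*sqrt(5)/35;  M = 0;  N = 4*sqrt(5)/35

Compute the unit normal N̂(u, v) = (-4*u/sqrt(16*u^2 + 16*v^2 + 1), -4*v/sqrt(16*u^2 + 16*v^2 + 1), 1/sqrt(16*u^2 + 16*v^2 + 1)), and the second partials r_uu, r_uv, r_vv. Take dot products:
  L(u, v) = r_uu · N̂ = 4/sqrt(16*u^2 + 16*v^2 + 1),
  M(u, v) = r_uv · N̂ = 0,
  N(u, v) = r_vv · N̂ = 4/sqrt(16*u^2 + 16*v^2 + 1).
Evaluating at (u, v) = (-3, 5/2):
  L = 4*sqrt(5)/35, M = 0, N = 4*sqrt(5)/35.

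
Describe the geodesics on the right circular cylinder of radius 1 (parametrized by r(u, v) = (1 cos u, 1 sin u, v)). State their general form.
The cylinder is flat (K = 0) and locally isometric to the plane via the development (u, v) ↦ (1 u, v). Geodesics are the pre-images of straight lines: circles (v constant), vertical lines (u constant), and helices (v = c · u + d) for constants c, d.

A right cylinder has E = 1², F = 0, G = 1, so EG − F² = 1², and L = −1, M = N = 0, giving K = (LN − M²)/(EG − F²) = 0 everywhere. A flat surface is locally isometric to the Euclidean plane via the map (u, v) ↦ (1 u, v). Straight lines in the (x̃, ỹ) plane pull back to: (a) horizontal circles (v = const), (b) vertical generators (u = const), and (c) helices (1 u tan θ = v, i.e. v = c · u + d).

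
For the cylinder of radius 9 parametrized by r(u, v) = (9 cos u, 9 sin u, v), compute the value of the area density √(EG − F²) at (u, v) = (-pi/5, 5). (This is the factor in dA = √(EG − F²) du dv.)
√(EG − F²)|_{(-pi/5, 5)} = 9

E = 81, F = 0, G = 1, so EG − F² = 81. Taking the positive square root: √(EG − F²) = 9. At (u, v) = (-pi/5, 5): 9.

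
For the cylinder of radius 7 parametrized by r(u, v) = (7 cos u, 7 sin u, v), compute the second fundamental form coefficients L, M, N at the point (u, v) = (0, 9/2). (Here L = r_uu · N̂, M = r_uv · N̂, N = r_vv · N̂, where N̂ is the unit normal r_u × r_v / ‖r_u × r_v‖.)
L = -7;  M = 0;  N = 0

Compute the unit normal N̂(u, v) = (cos(u), sin(u), 0), and the second partials r_uu, r_uv, r_vv. Take dot products:
  L(u, v) = r_uu · N̂ = -7,
  M(u, v) = r_uv · N̂ = 0,
  N(u, v) = r_vv · N̂ = 0.
Evaluating at (u, v) = (0, 9/2):
  L = -7, M = 0, N = 0.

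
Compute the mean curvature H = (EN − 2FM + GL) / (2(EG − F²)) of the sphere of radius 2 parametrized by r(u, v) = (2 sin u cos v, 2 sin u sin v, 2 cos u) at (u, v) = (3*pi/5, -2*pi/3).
H = -1/2

With E = 4, F = 0, G = 4*sin(u)^2, L = -2*sin(u)/Abs(sin(u)), M = 0, N = -2*sin(u)^3/Abs(sin(u)), assemble
  H = (EN − 2FM + GL) / (2(EG − F²)) = -sin(u)/(2*Abs(sin(u))).
At (u, v) = (3*pi/5, -2*pi/3): H = -1/2.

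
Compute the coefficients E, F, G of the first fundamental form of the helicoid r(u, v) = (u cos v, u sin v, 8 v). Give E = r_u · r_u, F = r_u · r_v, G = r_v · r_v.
E = 1;  F = 0;  G = u^2 + 64

Compute partials: r_u = (cos(v), sin(v), 0), r_v = (-u*sin(v), u*cos(v), 8). Then
  E = r_u · r_u = 1,
  F = r_u · r_v = 0,
  G = r_v · r_v = u^2 + 64.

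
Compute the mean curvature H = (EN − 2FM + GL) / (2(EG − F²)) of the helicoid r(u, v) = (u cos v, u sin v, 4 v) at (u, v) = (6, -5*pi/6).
H = 0

With E = 1, F = 0, G = u^2 + 16, L = 0, M = -4/sqrt(u^2 + 16), N = 0, assemble
  H = (EN − 2FM + GL) / (2(EG − F²)) = 0.
At (u, v) = (6, -5*pi/6): H = 0.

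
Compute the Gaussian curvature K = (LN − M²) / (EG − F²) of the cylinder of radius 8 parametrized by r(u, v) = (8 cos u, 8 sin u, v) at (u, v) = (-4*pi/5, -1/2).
K = 0

Coefficients of the first fundamental form: E = 64, F = 0, G = 1.
Coefficients of the second fundamental form: L = -8, M = 0, N = 0.
Assemble K = (LN − M²)/(EG − F²) = 0. At (u, v) = (-4*pi/5, -1/2): K = 0.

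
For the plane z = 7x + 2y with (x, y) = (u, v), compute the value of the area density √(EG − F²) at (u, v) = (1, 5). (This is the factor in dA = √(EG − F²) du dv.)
√(EG − F²)|_{(1, 5)} = 3*sqrt(6)

E = 50, F = 14, G = 5, so EG − F² = 54. Taking the positive square root: √(EG − F²) = 3*sqrt(6). At (u, v) = (1, 5): 3*sqrt(6).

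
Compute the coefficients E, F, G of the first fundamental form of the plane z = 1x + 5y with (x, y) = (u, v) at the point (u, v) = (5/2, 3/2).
E = 2;  F = 5;  G = 26

Partials: r_u = (1, 0, 1), r_v = (0, 1, 5). As functions of (u, v):
  E = r_u · r_u = 2,
  F = r_u · r_v = 5,
  G = r_v · r_v = 26.
Evaluating at (u, v) = (5/2, 3/2): E = 2, F = 5, G = 26.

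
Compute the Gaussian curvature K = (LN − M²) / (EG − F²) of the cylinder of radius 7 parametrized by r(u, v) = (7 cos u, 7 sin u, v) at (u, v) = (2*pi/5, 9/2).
K = 0

Coefficients of the first fundamental form: E = 49, F = 0, G = 1.
Coefficients of the second fundamental form: L = -7, M = 0, N = 0.
Assemble K = (LN − M²)/(EG − F²) = 0. At (u, v) = (2*pi/5, 9/2): K = 0.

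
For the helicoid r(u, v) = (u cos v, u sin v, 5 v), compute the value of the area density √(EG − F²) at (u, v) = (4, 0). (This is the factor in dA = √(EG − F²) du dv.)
√(EG − F²)|_{(4, 0)} = sqrt(41)

E = 1, F = 0, G = u^2 + 25, so EG − F² = u^2 + 25. Taking the positive square root: √(EG − F²) = sqrt(u^2 + 25). At (u, v) = (4, 0): sqrt(41).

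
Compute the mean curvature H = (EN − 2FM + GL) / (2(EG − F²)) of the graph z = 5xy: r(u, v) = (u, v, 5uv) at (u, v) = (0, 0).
H = 0

With E = 25*v^2 + 1, F = 25*u*v, G = 25*u^2 + 1, L = 0, M = 5/sqrt(25*u^2 + 25*v^2 + 1), N = 0, assemble
  H = (EN − 2FM + GL) / (2(EG − F²)) = -125*u*v/(25*u^2 + 25*v^2 + 1)^(3/2).
At (u, v) = (0, 0): H = 0.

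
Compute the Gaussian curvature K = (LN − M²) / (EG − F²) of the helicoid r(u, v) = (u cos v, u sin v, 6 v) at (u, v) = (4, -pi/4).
K = -9/676

Coefficients of the first fundamental form: E = 1, F = 0, G = u^2 + 36.
Coefficients of the second fundamental form: L = 0, M = -6/sqrt(u^2 + 36), N = 0.
Assemble K = (LN − M²)/(EG − F²) = -36/(u^2 + 36)^2. At (u, v) = (4, -pi/4): K = -9/676.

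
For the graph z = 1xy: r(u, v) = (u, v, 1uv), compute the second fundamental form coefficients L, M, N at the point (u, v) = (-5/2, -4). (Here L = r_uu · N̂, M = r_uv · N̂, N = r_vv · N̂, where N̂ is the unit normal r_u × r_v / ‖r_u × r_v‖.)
L = 0;  M = 2*sqrt(93)/93;  N = 0

Compute the unit normal N̂(u, v) = (-v/sqrt(u^2 + v^2 + 1), -u/sqrt(u^2 + v^2 + 1), 1/sqrt(u^2 + v^2 + 1)), and the second partials r_uu, r_uv, r_vv. Take dot products:
  L(u, v) = r_uu · N̂ = 0,
  M(u, v) = r_uv · N̂ = 1/sqrt(u^2 + v^2 + 1),
  N(u, v) = r_vv · N̂ = 0.
Evaluating at (u, v) = (-5/2, -4):
  L = 0, M = 2*sqrt(93)/93, N = 0.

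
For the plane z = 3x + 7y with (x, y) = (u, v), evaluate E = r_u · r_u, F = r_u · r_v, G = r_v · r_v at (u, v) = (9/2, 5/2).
E = 10;  F = 21;  G = 50

Partials: r_u = (1, 0, 3), r_v = (0, 1, 7). As functions of (u, v):
  E = r_u · r_u = 10,
  F = r_u · r_v = 21,
  G = r_v · r_v = 50.
Evaluating at (u, v) = (9/2, 5/2): E = 10, F = 21, G = 50.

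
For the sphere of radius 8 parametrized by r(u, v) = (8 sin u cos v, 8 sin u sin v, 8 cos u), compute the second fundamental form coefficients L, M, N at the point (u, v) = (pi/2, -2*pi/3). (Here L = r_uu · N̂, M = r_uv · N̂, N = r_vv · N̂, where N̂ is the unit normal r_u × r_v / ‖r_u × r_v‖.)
L = -8;  M = 0;  N = -8

Compute the unit normal N̂(u, v) = (sin(u)^2*cos(v)/Abs(sin(u)), sin(u)^2*sin(v)/Abs(sin(u)), sin(2*u)/(2*Abs(sin(u)))), and the second partials r_uu, r_uv, r_vv. Take dot products:
  L(u, v) = r_uu · N̂ = -8*sin(u)/Abs(sin(u)),
  M(u, v) = r_uv · N̂ = 0,
  N(u, v) = r_vv · N̂ = -8*sin(u)^3/Abs(sin(u)).
Evaluating at (u, v) = (pi/2, -2*pi/3):
  L = -8, M = 0, N = -8.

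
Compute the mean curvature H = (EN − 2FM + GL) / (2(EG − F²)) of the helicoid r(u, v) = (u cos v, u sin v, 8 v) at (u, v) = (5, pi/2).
H = 0

With E = 1, F = 0, G = u^2 + 64, L = 0, M = -8/sqrt(u^2 + 64), N = 0, assemble
  H = (EN − 2FM + GL) / (2(EG − F²)) = 0.
At (u, v) = (5, pi/2): H = 0.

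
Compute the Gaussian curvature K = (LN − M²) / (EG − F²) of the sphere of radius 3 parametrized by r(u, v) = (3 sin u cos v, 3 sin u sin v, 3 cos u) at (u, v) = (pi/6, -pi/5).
K = 1/9

Coefficients of the first fundamental form: E = 9, F = 0, G = 9*sin(u)^2.
Coefficients of the second fundamental form: L = -3*sin(u)/Abs(sin(u)), M = 0, N = -3*sin(u)^3/Abs(sin(u)).
Assemble K = (LN − M²)/(EG − F²) = 1/9. At (u, v) = (pi/6, -pi/5): K = 1/9.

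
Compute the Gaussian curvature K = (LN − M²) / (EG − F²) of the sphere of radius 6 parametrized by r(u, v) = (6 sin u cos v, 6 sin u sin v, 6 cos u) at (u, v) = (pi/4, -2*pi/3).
K = 1/36

Coefficients of the first fundamental form: E = 36, F = 0, G = 36*sin(u)^2.
Coefficients of the second fundamental form: L = -6*sin(u)/Abs(sin(u)), M = 0, N = -6*sin(u)^3/Abs(sin(u)).
Assemble K = (LN − M²)/(EG − F²) = 1/36. At (u, v) = (pi/4, -2*pi/3): K = 1/36.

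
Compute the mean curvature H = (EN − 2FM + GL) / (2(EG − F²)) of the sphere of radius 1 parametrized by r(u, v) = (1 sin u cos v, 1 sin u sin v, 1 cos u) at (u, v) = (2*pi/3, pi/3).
H = -1

With E = 1, F = 0, G = sin(u)^2, L = -sin(u)/Abs(sin(u)), M = 0, N = -sin(u)^3/Abs(sin(u)), assemble
  H = (EN − 2FM + GL) / (2(EG − F²)) = -sin(u)/Abs(sin(u)).
At (u, v) = (2*pi/3, pi/3): H = -1.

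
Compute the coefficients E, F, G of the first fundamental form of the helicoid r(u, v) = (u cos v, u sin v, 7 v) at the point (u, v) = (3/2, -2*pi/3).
E = 1;  F = 0;  G = 205/4

Partials: r_u = (cos(v), sin(v), 0), r_v = (-u*sin(v), u*cos(v), 7). As functions of (u, v):
  E = r_u · r_u = 1,
  F = r_u · r_v = 0,
  G = r_v · r_v = u^2 + 49.
Evaluating at (u, v) = (3/2, -2*pi/3): E = 1, F = 0, G = 205/4.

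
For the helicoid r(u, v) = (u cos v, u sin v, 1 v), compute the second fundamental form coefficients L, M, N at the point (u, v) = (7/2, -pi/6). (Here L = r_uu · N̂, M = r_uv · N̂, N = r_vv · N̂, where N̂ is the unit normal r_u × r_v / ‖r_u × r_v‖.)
L = 0;  M = -2*sqrt(53)/53;  N = 0

Compute the unit normal N̂(u, v) = (sin(v)/sqrt(u^2 + 1), -cos(v)/sqrt(u^2 + 1), u/sqrt(u^2 + 1)), and the second partials r_uu, r_uv, r_vv. Take dot products:
  L(u, v) = r_uu · N̂ = 0,
  M(u, v) = r_uv · N̂ = -1/sqrt(u^2 + 1),
  N(u, v) = r_vv · N̂ = 0.
Evaluating at (u, v) = (7/2, -pi/6):
  L = 0, M = -2*sqrt(53)/53, N = 0.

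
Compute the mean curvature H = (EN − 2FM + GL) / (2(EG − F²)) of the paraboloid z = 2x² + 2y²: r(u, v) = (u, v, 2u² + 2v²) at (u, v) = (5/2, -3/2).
H = 276*sqrt(137)/18769

With E = 16*u^2 + 1, F = 16*u*v, G = 16*v^2 + 1, L = 4/sqrt(16*u^2 + 16*v^2 + 1), M = 0, N = 4/sqrt(16*u^2 + 16*v^2 + 1), assemble
  H = (EN − 2FM + GL) / (2(EG − F²)) = 4*(8*u^2 + 8*v^2 + 1)/(16*u^2 + 16*v^2 + 1)^(3/2).
At (u, v) = (5/2, -3/2): H = 276*sqrt(137)/18769.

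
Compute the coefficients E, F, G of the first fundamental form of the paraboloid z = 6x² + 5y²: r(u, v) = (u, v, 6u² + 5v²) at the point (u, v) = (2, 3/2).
E = 577;  F = 360;  G = 226

Partials: r_u = (1, 0, 12*u), r_v = (0, 1, 10*v). As functions of (u, v):
  E = r_u · r_u = 144*u^2 + 1,
  F = r_u · r_v = 120*u*v,
  G = r_v · r_v = 100*v^2 + 1.
Evaluating at (u, v) = (2, 3/2): E = 577, F = 360, G = 226.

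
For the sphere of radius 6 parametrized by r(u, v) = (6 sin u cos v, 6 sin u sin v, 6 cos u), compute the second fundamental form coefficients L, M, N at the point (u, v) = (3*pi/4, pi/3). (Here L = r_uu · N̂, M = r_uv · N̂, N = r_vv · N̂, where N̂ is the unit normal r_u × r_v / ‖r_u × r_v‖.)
L = -6;  M = 0;  N = -3

Compute the unit normal N̂(u, v) = (sin(u)^2*cos(v)/Abs(sin(u)), sin(u)^2*sin(v)/Abs(sin(u)), sin(2*u)/(2*Abs(sin(u)))), and the second partials r_uu, r_uv, r_vv. Take dot products:
  L(u, v) = r_uu · N̂ = -6*sin(u)/Abs(sin(u)),
  M(u, v) = r_uv · N̂ = 0,
  N(u, v) = r_vv · N̂ = -6*sin(u)^3/Abs(sin(u)).
Evaluating at (u, v) = (3*pi/4, pi/3):
  L = -6, M = 0, N = -3.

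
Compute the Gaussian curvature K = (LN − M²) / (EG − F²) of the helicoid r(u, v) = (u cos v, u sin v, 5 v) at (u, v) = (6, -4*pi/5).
K = -25/3721

Coefficients of the first fundamental form: E = 1, F = 0, G = u^2 + 25.
Coefficients of the second fundamental form: L = 0, M = -5/sqrt(u^2 + 25), N = 0.
Assemble K = (LN − M²)/(EG − F²) = -25/(u^2 + 25)^2. At (u, v) = (6, -4*pi/5): K = -25/3721.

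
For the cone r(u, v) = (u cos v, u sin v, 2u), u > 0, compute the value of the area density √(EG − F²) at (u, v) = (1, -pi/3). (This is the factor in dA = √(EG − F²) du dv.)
√(EG − F²)|_{(1, -pi/3)} = sqrt(5)

E = 5, F = 0, G = u^2, so EG − F² = 5*u^2. Taking the positive square root: √(EG − F²) = sqrt(5)*Abs(u). At (u, v) = (1, -pi/3): sqrt(5).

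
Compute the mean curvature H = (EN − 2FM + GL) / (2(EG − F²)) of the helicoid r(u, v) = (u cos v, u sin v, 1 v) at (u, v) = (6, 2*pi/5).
H = 0

With E = 1, F = 0, G = u^2 + 1, L = 0, M = -1/sqrt(u^2 + 1), N = 0, assemble
  H = (EN − 2FM + GL) / (2(EG − F²)) = 0.
At (u, v) = (6, 2*pi/5): H = 0.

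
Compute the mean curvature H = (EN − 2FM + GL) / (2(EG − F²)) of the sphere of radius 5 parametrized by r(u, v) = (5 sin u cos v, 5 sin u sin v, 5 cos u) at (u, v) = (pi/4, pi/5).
H = -1/5

With E = 25, F = 0, G = 25*sin(u)^2, L = -5*sin(u)/Abs(sin(u)), M = 0, N = -5*sin(u)^3/Abs(sin(u)), assemble
  H = (EN − 2FM + GL) / (2(EG − F²)) = -sin(u)/(5*Abs(sin(u))).
At (u, v) = (pi/4, pi/5): H = -1/5.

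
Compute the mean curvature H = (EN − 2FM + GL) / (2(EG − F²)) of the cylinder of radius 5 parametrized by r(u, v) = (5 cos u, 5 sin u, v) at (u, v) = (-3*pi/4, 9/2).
H = -1/10

With E = 25, F = 0, G = 1, L = -5, M = 0, N = 0, assemble
  H = (EN − 2FM + GL) / (2(EG − F²)) = -1/10.
At (u, v) = (-3*pi/4, 9/2): H = -1/10.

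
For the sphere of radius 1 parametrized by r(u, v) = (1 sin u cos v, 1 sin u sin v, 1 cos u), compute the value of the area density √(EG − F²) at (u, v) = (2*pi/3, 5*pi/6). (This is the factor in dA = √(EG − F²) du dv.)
√(EG − F²)|_{(2*pi/3, 5*pi/6)} = sqrt(3)/2

E = 1, F = 0, G = sin(u)^2, so EG − F² = sin(u)^2. Taking the positive square root: √(EG − F²) = Abs(sin(u)). At (u, v) = (2*pi/3, 5*pi/6): sqrt(3)/2.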